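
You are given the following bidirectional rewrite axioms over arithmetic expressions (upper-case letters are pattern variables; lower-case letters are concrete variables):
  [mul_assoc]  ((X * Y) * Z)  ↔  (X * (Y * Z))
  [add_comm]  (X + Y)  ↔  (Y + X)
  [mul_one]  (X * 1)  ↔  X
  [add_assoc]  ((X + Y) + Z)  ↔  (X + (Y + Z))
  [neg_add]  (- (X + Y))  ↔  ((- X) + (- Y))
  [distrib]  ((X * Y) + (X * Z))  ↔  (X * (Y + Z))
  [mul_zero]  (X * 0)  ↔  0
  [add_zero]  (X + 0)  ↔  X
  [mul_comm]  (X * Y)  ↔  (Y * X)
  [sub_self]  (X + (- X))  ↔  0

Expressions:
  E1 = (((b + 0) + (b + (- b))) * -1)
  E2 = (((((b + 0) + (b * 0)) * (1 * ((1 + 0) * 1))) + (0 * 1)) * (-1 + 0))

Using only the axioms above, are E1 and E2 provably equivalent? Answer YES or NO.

YES

(1) (b + (- b))  =[sub_self →]=  0    ⊢ (((b + 0) + 0) * -1)
(2) (b + 0)  =[add_zero →]=  b    ⊢ ((b + 0) * -1)
(3) 0  =[mul_one ←]=  (0 * 1)    ⊢ ((b + (0 * 1)) * -1)
(4) b  =[mul_one ←]=  (b * 1)    ⊢ (((b * 1) + (0 * 1)) * -1)
(5) b  =[add_zero ←]=  (b + 0)    ⊢ ((((b + 0) * 1) + (0 * 1)) * -1)
(6) (b + 0)  =[add_zero ←]=  ((b + 0) + 0)    ⊢ (((((b + 0) + 0) * 1) + (0 * 1)) * -1)
(7) 1  =[mul_one ←]=  (1 * 1)    ⊢ (((((b + 0) + 0) * (1 * 1)) + (0 * 1)) * -1)
(8) 1  =[add_zero ←]=  (1 + 0)    ⊢ (((((b + 0) + 0) * (1 * (1 + 0))) + (0 * 1)) * -1)
(9) -1  =[add_zero ←]=  (-1 + 0)    ⊢ (((((b + 0) + 0) * (1 * (1 + 0))) + (0 * 1)) * (-1 + 0))
(10) 0  =[mul_zero ←]=  (b * 0)    ⊢ (((((b + 0) + (b * 0)) * (1 * (1 + 0))) + (0 * 1)) * (-1 + 0))
(11) (1 + 0)  =[mul_one ←]=  ((1 + 0) * 1)    ⊢ E2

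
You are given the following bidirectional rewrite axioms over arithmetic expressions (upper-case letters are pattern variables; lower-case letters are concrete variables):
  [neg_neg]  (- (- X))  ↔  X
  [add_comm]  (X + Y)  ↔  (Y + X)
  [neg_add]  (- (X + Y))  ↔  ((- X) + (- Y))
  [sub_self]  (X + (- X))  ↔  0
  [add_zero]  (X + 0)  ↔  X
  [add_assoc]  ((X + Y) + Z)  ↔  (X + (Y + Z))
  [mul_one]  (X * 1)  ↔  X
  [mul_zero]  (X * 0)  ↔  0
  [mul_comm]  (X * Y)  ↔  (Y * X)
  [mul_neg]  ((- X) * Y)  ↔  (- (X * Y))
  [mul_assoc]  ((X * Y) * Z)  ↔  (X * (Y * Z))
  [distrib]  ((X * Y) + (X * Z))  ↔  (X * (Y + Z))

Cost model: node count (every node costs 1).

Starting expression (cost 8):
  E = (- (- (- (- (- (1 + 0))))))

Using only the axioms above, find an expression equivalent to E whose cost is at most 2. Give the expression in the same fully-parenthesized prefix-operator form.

(- 1)   [cost 2]

step 1: neg_neg (→) rewrites (- (- (- (- (- (1 + 0)))))) into (- (- (- (1 + 0))))
step 2: add_zero (→) rewrites (1 + 0) into 1, now (- (- (- 1)))
step 3: neg_neg (→) rewrites (- (- (- 1))) into (- 1), reaching cost 2 (bound 2)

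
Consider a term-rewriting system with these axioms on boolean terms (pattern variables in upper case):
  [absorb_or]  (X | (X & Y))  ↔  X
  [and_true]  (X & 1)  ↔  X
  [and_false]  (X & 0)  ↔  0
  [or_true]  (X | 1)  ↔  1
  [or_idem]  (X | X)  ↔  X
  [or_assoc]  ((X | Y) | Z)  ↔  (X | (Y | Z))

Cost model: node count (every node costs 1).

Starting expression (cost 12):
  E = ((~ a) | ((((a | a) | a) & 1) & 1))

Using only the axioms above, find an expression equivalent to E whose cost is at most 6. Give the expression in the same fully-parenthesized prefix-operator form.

((~ a) | (a | a))   [cost 6]

(1) (a | a)  =[or_idem →]=  a    ⊢ ((~ a) | (((a | a) & 1) & 1))
(2) ((a | a) & 1)  =[and_true →]=  (a | a)    ⊢ ((~ a) | ((a | a) & 1))
(3) ((a | a) & 1)  =[and_true →]=  (a | a)    ⊢ cost 6, within 6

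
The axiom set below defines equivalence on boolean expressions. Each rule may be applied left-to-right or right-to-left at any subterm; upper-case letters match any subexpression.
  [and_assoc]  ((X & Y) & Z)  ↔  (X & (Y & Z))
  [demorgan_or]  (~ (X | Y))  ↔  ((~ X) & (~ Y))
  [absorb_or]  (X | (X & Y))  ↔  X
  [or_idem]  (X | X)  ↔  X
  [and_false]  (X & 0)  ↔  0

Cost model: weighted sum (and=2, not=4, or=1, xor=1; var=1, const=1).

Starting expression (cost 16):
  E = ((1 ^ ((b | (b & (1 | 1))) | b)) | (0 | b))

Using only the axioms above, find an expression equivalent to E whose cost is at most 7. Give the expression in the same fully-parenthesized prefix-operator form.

1. [or_idem →] (1 | 1)  →  1;  E = ((1 ^ ((b | (b & 1)) | b)) | (0 | b))
2. [absorb_or →] (b | (b & 1))  →  b;  E = ((1 ^ (b | b)) | (0 | b))
3. [or_idem →] (b | b)  →  b;  cost 7 ≤ 7, done

((1 ^ b) | (0 | b))   [cost 7]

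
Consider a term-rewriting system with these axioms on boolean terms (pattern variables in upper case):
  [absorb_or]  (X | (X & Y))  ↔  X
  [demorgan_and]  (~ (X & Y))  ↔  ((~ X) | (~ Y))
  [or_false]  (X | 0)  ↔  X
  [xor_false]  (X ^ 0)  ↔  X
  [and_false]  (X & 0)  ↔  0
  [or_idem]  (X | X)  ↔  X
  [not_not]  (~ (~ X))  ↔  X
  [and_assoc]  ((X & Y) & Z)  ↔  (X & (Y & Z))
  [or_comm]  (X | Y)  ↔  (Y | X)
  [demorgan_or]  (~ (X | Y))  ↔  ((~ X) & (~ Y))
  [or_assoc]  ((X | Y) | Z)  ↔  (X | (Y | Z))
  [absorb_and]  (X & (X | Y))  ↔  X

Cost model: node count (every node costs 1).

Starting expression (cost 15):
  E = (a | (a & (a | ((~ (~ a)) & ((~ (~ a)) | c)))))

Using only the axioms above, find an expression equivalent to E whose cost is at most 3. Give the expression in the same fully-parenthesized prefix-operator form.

step 1: absorb_and (→) rewrites ((~ (~ a)) & ((~ (~ a)) | c)) into (~ (~ a)), now (a | (a & (a | (~ (~ a)))))
step 2: not_not (→) rewrites (~ (~ a)) into a, now (a | (a & (a | a)))
step 3: absorb_and (→) rewrites (a & (a | a)) into a, reaching cost 3 (bound 3)

(a | a)   [cost 3]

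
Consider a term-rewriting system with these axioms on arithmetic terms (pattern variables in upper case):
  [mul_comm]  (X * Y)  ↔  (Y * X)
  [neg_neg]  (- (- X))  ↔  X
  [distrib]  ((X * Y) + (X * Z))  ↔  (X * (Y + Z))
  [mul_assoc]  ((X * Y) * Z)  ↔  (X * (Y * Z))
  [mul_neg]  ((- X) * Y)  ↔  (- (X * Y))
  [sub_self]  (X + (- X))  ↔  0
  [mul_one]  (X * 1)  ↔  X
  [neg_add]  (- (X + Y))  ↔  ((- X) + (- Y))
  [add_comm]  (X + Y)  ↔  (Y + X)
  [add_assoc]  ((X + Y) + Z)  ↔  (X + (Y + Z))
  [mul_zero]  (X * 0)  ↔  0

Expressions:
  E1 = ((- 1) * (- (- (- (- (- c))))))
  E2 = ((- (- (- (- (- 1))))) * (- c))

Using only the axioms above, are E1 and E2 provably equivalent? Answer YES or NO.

(1) (- (- (- (- (- c)))))  =[neg_neg →]=  (- (- (- c)))    ⊢ ((- 1) * (- (- (- c))))
(2) ((- 1) * (- (- (- c))))  =[mul_comm →]=  ((- (- (- c))) * (- 1))
(3) (- (- c))  =[neg_neg →]=  c    ⊢ ((- c) * (- 1))
(4) 1  =[neg_neg ←]=  (- (- 1))    ⊢ ((- c) * (- (- (- 1))))
(5) ((- c) * (- (- (- 1))))  =[mul_comm →]=  ((- (- (- 1))) * (- c))
(6) (- (- (- 1)))  =[neg_neg ←]=  (- (- (- (- (- 1)))))    ⊢ E2

YES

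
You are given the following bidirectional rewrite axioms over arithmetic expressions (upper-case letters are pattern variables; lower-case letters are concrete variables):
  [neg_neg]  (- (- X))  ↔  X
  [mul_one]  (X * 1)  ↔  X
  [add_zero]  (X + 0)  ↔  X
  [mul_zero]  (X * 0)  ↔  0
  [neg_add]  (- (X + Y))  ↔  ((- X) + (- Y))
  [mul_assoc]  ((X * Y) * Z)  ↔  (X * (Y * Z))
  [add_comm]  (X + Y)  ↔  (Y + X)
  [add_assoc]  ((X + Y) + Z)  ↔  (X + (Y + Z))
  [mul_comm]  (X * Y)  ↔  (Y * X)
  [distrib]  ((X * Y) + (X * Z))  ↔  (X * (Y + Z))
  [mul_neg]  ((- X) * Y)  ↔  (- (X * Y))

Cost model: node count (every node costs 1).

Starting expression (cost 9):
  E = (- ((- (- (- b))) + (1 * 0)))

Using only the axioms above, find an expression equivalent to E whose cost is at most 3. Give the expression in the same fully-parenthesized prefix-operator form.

1. [neg_neg →] (- (- b))  →  b;  E = (- ((- b) + (1 * 0)))
2. [mul_zero →] (1 * 0)  →  0;  E = (- ((- b) + 0))
3. [add_zero →] ((- b) + 0)  →  (- b);  cost 3 ≤ 3, done

(- (- b))   [cost 3]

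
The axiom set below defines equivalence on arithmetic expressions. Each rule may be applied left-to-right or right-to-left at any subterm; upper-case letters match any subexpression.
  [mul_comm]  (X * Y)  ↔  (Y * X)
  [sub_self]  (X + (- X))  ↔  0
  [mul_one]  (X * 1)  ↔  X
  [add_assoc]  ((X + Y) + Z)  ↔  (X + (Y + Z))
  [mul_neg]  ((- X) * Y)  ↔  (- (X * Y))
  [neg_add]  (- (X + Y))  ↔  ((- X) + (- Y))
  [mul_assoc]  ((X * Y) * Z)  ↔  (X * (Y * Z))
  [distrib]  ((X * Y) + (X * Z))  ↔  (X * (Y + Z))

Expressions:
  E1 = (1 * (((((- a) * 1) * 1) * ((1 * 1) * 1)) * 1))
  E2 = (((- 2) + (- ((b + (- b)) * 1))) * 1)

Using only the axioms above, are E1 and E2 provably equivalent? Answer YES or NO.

The axioms are sound identities: if E1 ↔* E2 then E1 and E2 evaluate identically under any assignment.
Under a=0, b=0: E1 evaluates to 0, E2 to -2. Distinct ⇒ no rewrite sequence connects them.

NO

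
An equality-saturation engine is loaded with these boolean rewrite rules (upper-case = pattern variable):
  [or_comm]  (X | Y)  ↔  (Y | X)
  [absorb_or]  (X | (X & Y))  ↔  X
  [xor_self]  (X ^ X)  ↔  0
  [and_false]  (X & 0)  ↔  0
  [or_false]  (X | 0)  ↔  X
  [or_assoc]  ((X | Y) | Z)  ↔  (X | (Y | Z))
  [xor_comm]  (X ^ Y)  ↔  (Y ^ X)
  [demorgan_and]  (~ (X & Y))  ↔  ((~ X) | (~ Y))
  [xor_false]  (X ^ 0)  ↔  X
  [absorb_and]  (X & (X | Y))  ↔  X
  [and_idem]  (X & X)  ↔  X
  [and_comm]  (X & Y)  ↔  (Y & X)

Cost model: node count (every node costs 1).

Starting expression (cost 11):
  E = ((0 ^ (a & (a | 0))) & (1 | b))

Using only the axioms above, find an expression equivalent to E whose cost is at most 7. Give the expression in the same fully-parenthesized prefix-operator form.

step 1: or_false (→) rewrites (a | 0) into a, now ((0 ^ (a & a)) & (1 | b))
step 2: and_idem (→) rewrites (a & a) into a, reaching cost 7 (bound 7)

((0 ^ a) & (1 | b))   [cost 7]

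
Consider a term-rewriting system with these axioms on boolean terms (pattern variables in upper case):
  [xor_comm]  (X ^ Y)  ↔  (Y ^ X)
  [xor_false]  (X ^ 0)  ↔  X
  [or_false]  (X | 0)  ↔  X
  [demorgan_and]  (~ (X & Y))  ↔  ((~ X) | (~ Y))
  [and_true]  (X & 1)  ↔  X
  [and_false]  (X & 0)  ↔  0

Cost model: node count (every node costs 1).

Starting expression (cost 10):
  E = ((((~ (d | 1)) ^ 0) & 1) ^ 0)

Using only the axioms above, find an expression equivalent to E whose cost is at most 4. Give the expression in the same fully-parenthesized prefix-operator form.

(~ (d | 1))   [cost 4]

(1) ((((~ (d | 1)) ^ 0) & 1) ^ 0)  =[xor_false →]=  (((~ (d | 1)) ^ 0) & 1)
(2) ((~ (d | 1)) ^ 0)  =[xor_false →]=  (~ (d | 1))    ⊢ ((~ (d | 1)) & 1)
(3) ((~ (d | 1)) & 1)  =[and_true →]=  (~ (d | 1))    ⊢ cost 4, within 4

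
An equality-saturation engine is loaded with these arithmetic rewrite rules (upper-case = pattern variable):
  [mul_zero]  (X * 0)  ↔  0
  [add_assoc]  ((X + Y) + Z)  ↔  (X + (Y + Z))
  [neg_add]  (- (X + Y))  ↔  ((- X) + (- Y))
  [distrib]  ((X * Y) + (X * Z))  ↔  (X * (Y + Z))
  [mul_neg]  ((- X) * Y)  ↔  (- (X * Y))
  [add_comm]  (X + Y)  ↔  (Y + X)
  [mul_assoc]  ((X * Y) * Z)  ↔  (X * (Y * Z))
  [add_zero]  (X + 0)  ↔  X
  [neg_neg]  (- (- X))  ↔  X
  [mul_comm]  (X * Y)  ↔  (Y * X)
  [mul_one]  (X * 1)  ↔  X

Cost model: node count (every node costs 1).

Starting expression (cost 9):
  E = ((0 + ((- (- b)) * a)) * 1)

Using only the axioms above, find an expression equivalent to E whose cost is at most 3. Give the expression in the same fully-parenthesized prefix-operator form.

step 1: neg_neg (→) rewrites (- (- b)) into b, now ((0 + (b * a)) * 1)
step 2: add_comm (→) rewrites (0 + (b * a)) into ((b * a) + 0), now (((b * a) + 0) * 1)
step 3: add_zero (→) rewrites ((b * a) + 0) into (b * a), now ((b * a) * 1)
step 4: mul_one (→) rewrites ((b * a) * 1) into (b * a), reaching cost 3 (bound 3)

(b * a)   [cost 3]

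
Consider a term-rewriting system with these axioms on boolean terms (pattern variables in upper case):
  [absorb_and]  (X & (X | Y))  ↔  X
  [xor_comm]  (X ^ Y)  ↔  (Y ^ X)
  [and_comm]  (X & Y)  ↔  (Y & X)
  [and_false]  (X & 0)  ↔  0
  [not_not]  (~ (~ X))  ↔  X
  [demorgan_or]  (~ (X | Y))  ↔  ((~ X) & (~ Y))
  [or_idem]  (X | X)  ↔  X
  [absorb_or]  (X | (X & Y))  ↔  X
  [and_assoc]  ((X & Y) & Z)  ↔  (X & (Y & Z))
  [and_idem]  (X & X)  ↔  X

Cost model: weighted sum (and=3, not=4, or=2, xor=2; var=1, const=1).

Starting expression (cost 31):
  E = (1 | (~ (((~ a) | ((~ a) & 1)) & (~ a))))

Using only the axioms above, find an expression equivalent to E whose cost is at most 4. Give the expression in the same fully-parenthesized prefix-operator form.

(1) ((~ a) | ((~ a) & 1))  =[absorb_or →]=  (~ a)    ⊢ (1 | (~ ((~ a) & (~ a))))
(2) ((~ a) & (~ a))  =[and_idem →]=  (~ a)    ⊢ (1 | (~ (~ a)))
(3) (~ (~ a))  =[not_not →]=  a    ⊢ cost 4, within 4

(1 | a)   [cost 4]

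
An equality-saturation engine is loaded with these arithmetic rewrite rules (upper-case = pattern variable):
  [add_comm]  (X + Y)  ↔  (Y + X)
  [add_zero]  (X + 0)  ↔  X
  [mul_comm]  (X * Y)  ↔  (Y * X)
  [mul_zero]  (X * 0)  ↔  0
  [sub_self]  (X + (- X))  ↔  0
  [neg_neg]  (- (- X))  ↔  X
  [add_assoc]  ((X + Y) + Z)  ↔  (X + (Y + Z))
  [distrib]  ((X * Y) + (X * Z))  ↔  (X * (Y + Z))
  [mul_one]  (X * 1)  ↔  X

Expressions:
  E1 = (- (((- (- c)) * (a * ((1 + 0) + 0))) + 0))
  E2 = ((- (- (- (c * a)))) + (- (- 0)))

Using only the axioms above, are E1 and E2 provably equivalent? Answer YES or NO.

YES

(1) (((- (- c)) * (a * ((1 + 0) + 0))) + 0)  =[add_zero →]=  ((- (- c)) * (a * ((1 + 0) + 0)))    ⊢ (- ((- (- c)) * (a * ((1 + 0) + 0))))
(2) (1 + 0)  =[add_zero →]=  1    ⊢ (- ((- (- c)) * (a * (1 + 0))))
(3) (- (- c))  =[neg_neg →]=  c    ⊢ (- (c * (a * (1 + 0))))
(4) (1 + 0)  =[add_zero →]=  1    ⊢ (- (c * (a * 1)))
(5) (a * 1)  =[mul_one →]=  a    ⊢ (- (c * a))
(6) (- (c * a))  =[neg_neg ←]=  (- (- (- (c * a))))
(7) (- (- (- (c * a))))  =[add_zero ←]=  ((- (- (- (c * a)))) + 0)
(8) 0  =[neg_neg ←]=  (- (- 0))    ⊢ E2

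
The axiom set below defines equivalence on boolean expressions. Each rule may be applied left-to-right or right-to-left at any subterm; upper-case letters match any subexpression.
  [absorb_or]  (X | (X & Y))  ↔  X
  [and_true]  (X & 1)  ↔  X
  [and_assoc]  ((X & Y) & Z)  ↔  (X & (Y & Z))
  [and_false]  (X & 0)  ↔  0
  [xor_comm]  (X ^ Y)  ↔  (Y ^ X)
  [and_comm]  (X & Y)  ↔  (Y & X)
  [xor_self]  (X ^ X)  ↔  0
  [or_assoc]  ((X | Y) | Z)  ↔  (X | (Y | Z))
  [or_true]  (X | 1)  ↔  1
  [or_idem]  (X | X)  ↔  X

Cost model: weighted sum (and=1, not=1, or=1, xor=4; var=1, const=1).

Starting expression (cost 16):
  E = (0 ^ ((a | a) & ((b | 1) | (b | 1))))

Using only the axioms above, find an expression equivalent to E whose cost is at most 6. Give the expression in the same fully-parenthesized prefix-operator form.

(0 ^ a)   [cost 6]

step 1: or_idem (→) rewrites ((b | 1) | (b | 1)) into (b | 1), now (0 ^ ((a | a) & (b | 1)))
step 2: or_idem (→) rewrites (a | a) into a, now (0 ^ (a & (b | 1)))
step 3: or_true (→) rewrites (b | 1) into 1, now (0 ^ (a & 1))
step 4: and_true (→) rewrites (a & 1) into a, reaching cost 6 (bound 6)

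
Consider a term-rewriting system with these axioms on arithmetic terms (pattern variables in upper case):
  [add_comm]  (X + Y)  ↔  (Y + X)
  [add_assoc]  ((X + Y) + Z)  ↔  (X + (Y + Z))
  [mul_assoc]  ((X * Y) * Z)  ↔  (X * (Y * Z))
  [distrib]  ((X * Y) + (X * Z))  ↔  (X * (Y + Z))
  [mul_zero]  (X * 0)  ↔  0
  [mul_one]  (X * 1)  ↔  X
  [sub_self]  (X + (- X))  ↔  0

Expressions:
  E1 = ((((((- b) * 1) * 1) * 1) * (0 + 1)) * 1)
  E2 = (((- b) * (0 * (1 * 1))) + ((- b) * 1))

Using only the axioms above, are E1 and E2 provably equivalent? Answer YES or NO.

(1) (((- b) * 1) * 1)  =[mul_one →]=  ((- b) * 1)    ⊢ (((((- b) * 1) * 1) * (0 + 1)) * 1)
(2) (0 + 1)  =[add_comm →]=  (1 + 0)    ⊢ (((((- b) * 1) * 1) * (1 + 0)) * 1)
(3) ((- b) * 1)  =[mul_one →]=  (- b)    ⊢ ((((- b) * 1) * (1 + 0)) * 1)
(4) ((- b) * 1)  =[mul_one →]=  (- b)    ⊢ (((- b) * (1 + 0)) * 1)
(5) (1 + 0)  =[add_comm →]=  (0 + 1)    ⊢ (((- b) * (0 + 1)) * 1)
(6) (((- b) * (0 + 1)) * 1)  =[mul_one →]=  ((- b) * (0 + 1))
(7) 0  =[mul_one ←]=  (0 * 1)    ⊢ ((- b) * ((0 * 1) + 1))
(8) 1  =[mul_one ←]=  (1 * 1)    ⊢ ((- b) * ((0 * (1 * 1)) + 1))
(9) ((- b) * ((0 * (1 * 1)) + 1))  =[distrib ←]=  (((- b) * (0 * (1 * 1))) + ((- b) * 1))    ⊢ E2

YES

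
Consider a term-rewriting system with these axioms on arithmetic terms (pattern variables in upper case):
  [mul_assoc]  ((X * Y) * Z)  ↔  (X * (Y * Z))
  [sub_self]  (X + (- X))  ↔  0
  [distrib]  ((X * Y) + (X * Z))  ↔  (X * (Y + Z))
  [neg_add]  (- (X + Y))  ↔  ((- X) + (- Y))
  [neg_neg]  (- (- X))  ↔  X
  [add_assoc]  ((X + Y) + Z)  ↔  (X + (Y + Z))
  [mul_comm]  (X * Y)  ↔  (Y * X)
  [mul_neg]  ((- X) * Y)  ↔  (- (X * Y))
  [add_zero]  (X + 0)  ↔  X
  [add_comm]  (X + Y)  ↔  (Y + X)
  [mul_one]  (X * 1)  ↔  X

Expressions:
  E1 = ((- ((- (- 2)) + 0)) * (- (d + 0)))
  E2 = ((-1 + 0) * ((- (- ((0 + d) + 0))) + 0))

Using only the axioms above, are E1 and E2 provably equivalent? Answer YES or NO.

NO

Every axiom is a valid identity, so a rewrite proof would force E1 and E2 to agree under every assignment.
At d=1: E1 = 2 but E2 = -1; they differ, so no derivation exists.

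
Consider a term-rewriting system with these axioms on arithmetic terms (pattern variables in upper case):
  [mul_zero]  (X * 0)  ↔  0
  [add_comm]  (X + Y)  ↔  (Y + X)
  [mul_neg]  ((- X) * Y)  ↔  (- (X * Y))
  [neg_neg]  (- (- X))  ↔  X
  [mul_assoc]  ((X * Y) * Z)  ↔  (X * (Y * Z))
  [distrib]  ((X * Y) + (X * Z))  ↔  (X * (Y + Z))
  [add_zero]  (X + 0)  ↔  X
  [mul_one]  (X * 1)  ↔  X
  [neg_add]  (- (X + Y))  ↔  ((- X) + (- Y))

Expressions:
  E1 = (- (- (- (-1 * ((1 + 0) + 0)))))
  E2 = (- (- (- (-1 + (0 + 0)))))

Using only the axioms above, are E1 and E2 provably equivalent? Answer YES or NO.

YES

(1) (- (- (- (-1 * ((1 + 0) + 0)))))  =[neg_neg →]=  (- (-1 * ((1 + 0) + 0)))
(2) (1 + 0)  =[add_zero →]=  1    ⊢ (- (-1 * (1 + 0)))
(3) (1 + 0)  =[add_zero →]=  1    ⊢ (- (-1 * 1))
(4) (-1 * 1)  =[mul_one →]=  -1    ⊢ (- -1)
(5) -1  =[add_zero ←]=  (-1 + 0)    ⊢ (- (-1 + 0))
(6) 0  =[add_zero ←]=  (0 + 0)    ⊢ (- (-1 + (0 + 0)))
(7) (- (-1 + (0 + 0)))  =[neg_neg ←]=  (- (- (- (-1 + (0 + 0)))))    ⊢ E2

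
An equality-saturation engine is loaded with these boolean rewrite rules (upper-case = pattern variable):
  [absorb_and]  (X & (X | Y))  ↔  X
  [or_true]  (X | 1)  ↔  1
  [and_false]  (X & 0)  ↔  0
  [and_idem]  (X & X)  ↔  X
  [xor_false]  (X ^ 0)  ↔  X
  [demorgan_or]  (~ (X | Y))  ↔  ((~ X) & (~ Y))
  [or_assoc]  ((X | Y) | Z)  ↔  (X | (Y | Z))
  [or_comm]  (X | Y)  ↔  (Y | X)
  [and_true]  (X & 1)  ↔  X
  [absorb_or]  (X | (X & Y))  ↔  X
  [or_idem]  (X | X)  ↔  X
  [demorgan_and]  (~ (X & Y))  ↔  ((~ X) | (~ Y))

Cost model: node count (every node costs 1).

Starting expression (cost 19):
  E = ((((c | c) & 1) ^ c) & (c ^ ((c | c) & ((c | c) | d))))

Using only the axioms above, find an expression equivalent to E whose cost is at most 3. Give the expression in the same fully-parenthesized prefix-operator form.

1. [absorb_and →] ((c | c) & ((c | c) | d))  →  (c | c);  E = ((((c | c) & 1) ^ c) & (c ^ (c | c)))
2. [or_idem →] (c | c)  →  c;  E = ((((c | c) & 1) ^ c) & (c ^ c))
3. [or_idem →] (c | c)  →  c;  E = (((c & 1) ^ c) & (c ^ c))
4. [and_true →] (c & 1)  →  c;  E = ((c ^ c) & (c ^ c))
5. [and_idem →] ((c ^ c) & (c ^ c))  →  (c ^ c);  cost 3 ≤ 3, done

(c ^ c)   [cost 3]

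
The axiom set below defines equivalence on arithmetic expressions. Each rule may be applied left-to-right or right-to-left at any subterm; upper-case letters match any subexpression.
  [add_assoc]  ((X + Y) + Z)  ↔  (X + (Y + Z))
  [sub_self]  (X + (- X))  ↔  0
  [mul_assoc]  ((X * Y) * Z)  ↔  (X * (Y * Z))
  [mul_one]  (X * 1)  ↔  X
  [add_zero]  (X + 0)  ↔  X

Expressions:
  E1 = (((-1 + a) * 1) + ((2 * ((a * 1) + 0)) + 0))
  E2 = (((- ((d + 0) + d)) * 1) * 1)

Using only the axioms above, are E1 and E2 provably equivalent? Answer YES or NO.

NO

Every axiom is a valid identity, so a rewrite proof would force E1 and E2 to agree under every assignment.
At a=0, d=0: E1 = -1 but E2 = 0; they differ, so no derivation exists.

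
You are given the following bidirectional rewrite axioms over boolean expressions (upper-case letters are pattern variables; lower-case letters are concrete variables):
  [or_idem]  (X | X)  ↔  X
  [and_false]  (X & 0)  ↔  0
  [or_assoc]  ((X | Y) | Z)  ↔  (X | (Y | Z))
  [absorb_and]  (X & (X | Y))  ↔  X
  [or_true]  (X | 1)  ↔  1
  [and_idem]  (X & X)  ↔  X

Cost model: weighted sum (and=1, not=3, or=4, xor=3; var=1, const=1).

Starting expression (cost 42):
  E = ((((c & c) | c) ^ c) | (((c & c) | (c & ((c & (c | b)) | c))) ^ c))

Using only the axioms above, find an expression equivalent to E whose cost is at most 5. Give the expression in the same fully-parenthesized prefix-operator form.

(c ^ c)   [cost 5]

step 1: absorb_and (→) rewrites (c & (c | b)) into c, now ((((c & c) | c) ^ c) | (((c & c) | (c & (c | c))) ^ c))
step 2: absorb_and (→) rewrites (c & (c | c)) into c, now ((((c & c) | c) ^ c) | (((c & c) | c) ^ c))
step 3: or_idem (→) rewrites ((((c & c) | c) ^ c) | (((c & c) | c) ^ c)) into (((c & c) | c) ^ c)
step 4: and_idem (→) rewrites (c & c) into c, now ((c | c) ^ c)
step 5: or_idem (→) rewrites (c | c) into c, reaching cost 5 (bound 5)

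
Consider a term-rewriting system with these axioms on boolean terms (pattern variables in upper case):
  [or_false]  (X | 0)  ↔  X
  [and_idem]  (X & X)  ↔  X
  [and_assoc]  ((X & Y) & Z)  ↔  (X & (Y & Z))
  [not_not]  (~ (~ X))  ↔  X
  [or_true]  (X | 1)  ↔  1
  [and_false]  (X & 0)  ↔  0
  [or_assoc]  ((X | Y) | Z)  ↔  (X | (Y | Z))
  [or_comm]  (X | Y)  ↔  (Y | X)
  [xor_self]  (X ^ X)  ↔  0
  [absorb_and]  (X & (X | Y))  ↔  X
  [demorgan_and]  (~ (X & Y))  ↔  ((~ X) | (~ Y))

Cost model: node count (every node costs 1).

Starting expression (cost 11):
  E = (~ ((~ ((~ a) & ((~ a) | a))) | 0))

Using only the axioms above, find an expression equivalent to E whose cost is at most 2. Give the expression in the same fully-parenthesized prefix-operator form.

(1) ((~ ((~ a) & ((~ a) | a))) | 0)  =[or_false →]=  (~ ((~ a) & ((~ a) | a)))    ⊢ (~ (~ ((~ a) & ((~ a) | a))))
(2) ((~ a) & ((~ a) | a))  =[absorb_and →]=  (~ a)    ⊢ (~ (~ (~ a)))
(3) (~ (~ (~ a)))  =[not_not →]=  (~ a)    ⊢ cost 2, within 2

(~ a)   [cost 2]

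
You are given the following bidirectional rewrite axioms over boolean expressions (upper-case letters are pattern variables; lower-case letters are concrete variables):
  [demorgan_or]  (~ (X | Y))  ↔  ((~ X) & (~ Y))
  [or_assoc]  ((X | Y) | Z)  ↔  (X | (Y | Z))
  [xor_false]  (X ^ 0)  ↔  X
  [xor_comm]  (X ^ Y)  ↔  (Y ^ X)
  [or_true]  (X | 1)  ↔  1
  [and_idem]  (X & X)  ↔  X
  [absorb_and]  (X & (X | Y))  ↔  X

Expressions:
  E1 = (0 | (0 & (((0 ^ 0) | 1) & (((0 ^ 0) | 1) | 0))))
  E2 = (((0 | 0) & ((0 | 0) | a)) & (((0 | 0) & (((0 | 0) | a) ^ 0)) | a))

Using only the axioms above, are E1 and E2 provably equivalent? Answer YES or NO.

(1) (((0 ^ 0) | 1) & (((0 ^ 0) | 1) | 0))  =[absorb_and →]=  ((0 ^ 0) | 1)    ⊢ (0 | (0 & ((0 ^ 0) | 1)))
(2) (0 ^ 0)  =[xor_false →]=  0    ⊢ (0 | (0 & (0 | 1)))
(3) (0 & (0 | 1))  =[absorb_and →]=  0    ⊢ (0 | 0)
(4) (0 | 0)  =[absorb_and ←]=  ((0 | 0) & ((0 | 0) | a))
(5) ((0 | 0) & ((0 | 0) | a))  =[absorb_and ←]=  (((0 | 0) & ((0 | 0) | a)) & (((0 | 0) & ((0 | 0) | a)) | a))
(6) ((0 | 0) | a)  =[xor_false ←]=  (((0 | 0) | a) ^ 0)    ⊢ E2

YES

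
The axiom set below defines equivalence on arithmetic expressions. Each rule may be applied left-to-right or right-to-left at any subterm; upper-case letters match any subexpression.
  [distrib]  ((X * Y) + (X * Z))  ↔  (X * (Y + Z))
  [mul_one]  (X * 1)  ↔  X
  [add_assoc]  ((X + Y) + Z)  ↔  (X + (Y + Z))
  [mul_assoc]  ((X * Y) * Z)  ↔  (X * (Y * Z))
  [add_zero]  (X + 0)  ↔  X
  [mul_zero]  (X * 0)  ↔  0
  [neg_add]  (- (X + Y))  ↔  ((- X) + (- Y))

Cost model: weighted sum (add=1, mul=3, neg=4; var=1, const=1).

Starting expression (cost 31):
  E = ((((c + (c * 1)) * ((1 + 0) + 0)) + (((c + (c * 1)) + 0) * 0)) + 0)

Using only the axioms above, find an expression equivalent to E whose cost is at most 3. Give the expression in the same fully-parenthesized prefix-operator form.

step 1: add_zero (→) rewrites ((c + (c * 1)) + 0) into (c + (c * 1)), now ((((c + (c * 1)) * ((1 + 0) + 0)) + ((c + (c * 1)) * 0)) + 0)
step 2: distrib (→) rewrites (((c + (c * 1)) * ((1 + 0) + 0)) + ((c + (c * 1)) * 0)) into ((c + (c * 1)) * (((1 + 0) + 0) + 0)), now (((c + (c * 1)) * (((1 + 0) + 0) + 0)) + 0)
step 3: add_zero (→) rewrites ((1 + 0) + 0) into (1 + 0), now (((c + (c * 1)) * ((1 + 0) + 0)) + 0)
step 4: add_zero (→) rewrites ((1 + 0) + 0) into (1 + 0), now (((c + (c * 1)) * (1 + 0)) + 0)
step 5: add_zero (→) rewrites (1 + 0) into 1, now (((c + (c * 1)) * 1) + 0)
step 6: mul_one (→) rewrites (c * 1) into c, now (((c + c) * 1) + 0)
step 7: add_zero (→) rewrites (((c + c) * 1) + 0) into ((c + c) * 1)
step 8: mul_one (→) rewrites ((c + c) * 1) into (c + c), reaching cost 3 (bound 3)

(c + c)   [cost 3]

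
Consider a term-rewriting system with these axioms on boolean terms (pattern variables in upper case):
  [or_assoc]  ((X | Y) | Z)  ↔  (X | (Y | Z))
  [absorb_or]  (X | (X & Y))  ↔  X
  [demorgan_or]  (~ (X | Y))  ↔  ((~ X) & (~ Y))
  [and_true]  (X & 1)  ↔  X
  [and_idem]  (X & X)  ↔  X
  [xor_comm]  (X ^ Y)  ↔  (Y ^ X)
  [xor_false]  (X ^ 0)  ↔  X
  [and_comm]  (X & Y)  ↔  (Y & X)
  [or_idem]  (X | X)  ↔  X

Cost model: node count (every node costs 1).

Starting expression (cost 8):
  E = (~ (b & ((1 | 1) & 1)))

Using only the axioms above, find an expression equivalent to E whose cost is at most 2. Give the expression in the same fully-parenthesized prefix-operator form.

(~ b)   [cost 2]

(1) (1 | 1)  =[or_idem →]=  1    ⊢ (~ (b & (1 & 1)))
(2) (1 & 1)  =[and_true →]=  1    ⊢ (~ (b & 1))
(3) (b & 1)  =[and_true →]=  b    ⊢ cost 2, within 2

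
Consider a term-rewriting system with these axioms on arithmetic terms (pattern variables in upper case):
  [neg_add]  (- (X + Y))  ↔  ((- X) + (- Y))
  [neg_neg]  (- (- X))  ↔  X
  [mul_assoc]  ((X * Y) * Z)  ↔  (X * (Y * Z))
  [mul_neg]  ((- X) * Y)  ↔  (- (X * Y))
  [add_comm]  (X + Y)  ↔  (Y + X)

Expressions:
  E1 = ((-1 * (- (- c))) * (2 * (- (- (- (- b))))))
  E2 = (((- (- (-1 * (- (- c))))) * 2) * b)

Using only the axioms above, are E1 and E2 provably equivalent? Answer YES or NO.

YES

(1) (- (- c))  =[neg_neg →]=  c    ⊢ ((-1 * c) * (2 * (- (- (- (- b))))))
(2) (- (- b))  =[neg_neg →]=  b    ⊢ ((-1 * c) * (2 * (- (- b))))
(3) (- (- b))  =[neg_neg →]=  b    ⊢ ((-1 * c) * (2 * b))
(4) ((-1 * c) * (2 * b))  =[mul_assoc ←]=  (((-1 * c) * 2) * b)
(5) (-1 * c)  =[neg_neg ←]=  (- (- (-1 * c)))    ⊢ (((- (- (-1 * c))) * 2) * b)
(6) c  =[neg_neg ←]=  (- (- c))    ⊢ E2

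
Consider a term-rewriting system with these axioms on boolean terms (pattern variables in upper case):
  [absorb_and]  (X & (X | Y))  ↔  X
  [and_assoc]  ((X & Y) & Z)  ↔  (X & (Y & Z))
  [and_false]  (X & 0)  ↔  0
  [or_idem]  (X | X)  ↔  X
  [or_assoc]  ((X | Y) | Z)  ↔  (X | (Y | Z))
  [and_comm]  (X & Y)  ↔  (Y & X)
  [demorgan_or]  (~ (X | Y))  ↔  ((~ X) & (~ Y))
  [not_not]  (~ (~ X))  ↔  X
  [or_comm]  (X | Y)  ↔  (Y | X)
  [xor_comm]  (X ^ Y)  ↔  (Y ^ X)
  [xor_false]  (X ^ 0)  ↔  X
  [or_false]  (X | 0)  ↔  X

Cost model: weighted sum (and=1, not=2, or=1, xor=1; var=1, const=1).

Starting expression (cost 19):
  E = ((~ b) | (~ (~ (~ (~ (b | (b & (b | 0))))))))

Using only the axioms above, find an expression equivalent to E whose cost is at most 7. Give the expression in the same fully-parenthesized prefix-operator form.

((~ b) | (b | b))   [cost 7]

step 1: not_not (→) rewrites (~ (~ (~ (b | (b & (b | 0)))))) into (~ (b | (b & (b | 0)))), now ((~ b) | (~ (~ (b | (b & (b | 0))))))
step 2: absorb_and (→) rewrites (b & (b | 0)) into b, now ((~ b) | (~ (~ (b | b))))
step 3: not_not (→) rewrites (~ (~ (b | b))) into (b | b), reaching cost 7 (bound 7)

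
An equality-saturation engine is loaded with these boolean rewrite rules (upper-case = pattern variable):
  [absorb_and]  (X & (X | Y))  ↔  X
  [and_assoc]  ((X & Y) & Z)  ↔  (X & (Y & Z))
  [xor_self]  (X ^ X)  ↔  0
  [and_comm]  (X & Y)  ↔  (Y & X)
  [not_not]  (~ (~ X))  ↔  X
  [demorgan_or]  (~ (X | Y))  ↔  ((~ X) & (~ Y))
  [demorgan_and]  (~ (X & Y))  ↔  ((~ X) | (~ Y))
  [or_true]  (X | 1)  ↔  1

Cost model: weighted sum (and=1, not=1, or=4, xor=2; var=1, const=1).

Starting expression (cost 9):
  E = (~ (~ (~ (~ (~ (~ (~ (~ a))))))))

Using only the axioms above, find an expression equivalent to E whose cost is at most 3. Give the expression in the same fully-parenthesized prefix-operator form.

1. [not_not →] (~ (~ a))  →  a;  E = (~ (~ (~ (~ (~ (~ a))))))
2. [not_not →] (~ (~ (~ (~ a))))  →  (~ (~ a));  E = (~ (~ (~ (~ a))))
3. [not_not →] (~ (~ a))  →  a;  cost 3 ≤ 3, done

(~ (~ a))   [cost 3]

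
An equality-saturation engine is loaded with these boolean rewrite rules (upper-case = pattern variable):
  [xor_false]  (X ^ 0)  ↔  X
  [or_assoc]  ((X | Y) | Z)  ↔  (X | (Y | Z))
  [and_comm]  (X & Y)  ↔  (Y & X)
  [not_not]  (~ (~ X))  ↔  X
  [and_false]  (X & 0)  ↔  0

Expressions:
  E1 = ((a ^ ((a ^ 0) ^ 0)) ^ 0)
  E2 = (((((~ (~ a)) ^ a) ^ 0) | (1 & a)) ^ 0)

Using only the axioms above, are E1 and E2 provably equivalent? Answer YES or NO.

NO

All listed rules preserve value, hence provable equivalence implies equal values everywhere; look for a separating assignment.
a=1 gives E1 ↦ 0, E2 ↦ 1; values differ ⇒ not provably equivalent.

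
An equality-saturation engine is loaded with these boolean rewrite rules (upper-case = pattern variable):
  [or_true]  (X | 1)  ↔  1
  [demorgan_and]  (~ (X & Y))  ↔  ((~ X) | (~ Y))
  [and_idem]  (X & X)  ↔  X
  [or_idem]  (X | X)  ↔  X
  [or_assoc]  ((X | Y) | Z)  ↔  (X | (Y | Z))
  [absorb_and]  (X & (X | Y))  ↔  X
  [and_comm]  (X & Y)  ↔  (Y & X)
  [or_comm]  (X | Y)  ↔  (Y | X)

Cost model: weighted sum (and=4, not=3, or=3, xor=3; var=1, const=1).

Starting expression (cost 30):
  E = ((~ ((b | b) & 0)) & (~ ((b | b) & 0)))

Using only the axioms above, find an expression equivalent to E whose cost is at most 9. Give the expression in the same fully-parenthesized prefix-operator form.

(~ (0 & b))   [cost 9]

step 1: and_idem (→) rewrites ((~ ((b | b) & 0)) & (~ ((b | b) & 0))) into (~ ((b | b) & 0))
step 2: and_comm (→) rewrites ((b | b) & 0) into (0 & (b | b)), now (~ (0 & (b | b)))
step 3: or_idem (→) rewrites (b | b) into b, reaching cost 9 (bound 9)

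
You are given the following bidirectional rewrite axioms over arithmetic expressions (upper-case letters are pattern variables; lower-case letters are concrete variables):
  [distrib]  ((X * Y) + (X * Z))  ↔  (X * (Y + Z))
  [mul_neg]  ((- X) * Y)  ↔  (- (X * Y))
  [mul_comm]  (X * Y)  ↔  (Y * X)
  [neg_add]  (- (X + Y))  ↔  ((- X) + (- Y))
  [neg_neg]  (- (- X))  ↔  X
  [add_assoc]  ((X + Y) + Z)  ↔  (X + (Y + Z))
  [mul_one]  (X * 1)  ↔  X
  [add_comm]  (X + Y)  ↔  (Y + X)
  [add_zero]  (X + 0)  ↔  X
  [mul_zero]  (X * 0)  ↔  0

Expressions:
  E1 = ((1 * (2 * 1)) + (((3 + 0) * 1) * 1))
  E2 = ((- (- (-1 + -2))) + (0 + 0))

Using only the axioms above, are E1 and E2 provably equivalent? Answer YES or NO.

NO

All listed rules preserve value, hence provable equivalence implies equal values everywhere; look for a separating assignment.
the empty assignment (no variables occur) gives E1 ↦ 5, E2 ↦ -3; values differ ⇒ not provably equivalent.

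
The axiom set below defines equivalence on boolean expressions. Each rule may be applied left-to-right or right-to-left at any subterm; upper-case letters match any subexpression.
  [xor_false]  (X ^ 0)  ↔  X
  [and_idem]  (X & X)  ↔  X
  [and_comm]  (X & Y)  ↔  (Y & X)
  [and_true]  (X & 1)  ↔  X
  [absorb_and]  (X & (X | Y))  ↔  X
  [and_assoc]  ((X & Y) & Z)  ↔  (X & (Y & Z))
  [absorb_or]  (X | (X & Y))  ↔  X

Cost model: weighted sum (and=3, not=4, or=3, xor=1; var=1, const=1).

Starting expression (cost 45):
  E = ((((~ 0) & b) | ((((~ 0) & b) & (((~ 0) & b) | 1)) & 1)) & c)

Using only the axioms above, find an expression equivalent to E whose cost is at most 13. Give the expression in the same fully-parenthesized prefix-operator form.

1. [absorb_and →] (((~ 0) & b) & (((~ 0) & b) | 1))  →  ((~ 0) & b);  E = ((((~ 0) & b) | (((~ 0) & b) & 1)) & c)
2. [absorb_or →] (((~ 0) & b) | (((~ 0) & b) & 1))  →  ((~ 0) & b);  cost 13 ≤ 13, done

(((~ 0) & b) & c)   [cost 13]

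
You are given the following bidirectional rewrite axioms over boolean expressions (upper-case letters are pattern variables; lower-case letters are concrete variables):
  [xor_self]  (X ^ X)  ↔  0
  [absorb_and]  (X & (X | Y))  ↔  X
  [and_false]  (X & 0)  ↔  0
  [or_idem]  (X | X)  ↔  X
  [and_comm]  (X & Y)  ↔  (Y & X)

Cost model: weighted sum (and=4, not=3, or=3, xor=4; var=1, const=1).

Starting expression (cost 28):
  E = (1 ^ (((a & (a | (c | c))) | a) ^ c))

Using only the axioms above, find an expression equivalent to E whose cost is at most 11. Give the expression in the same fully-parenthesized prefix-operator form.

1. [or_idem →] (c | c)  →  c;  E = (1 ^ (((a & (a | c)) | a) ^ c))
2. [absorb_and →] (a & (a | c))  →  a;  E = (1 ^ ((a | a) ^ c))
3. [or_idem →] (a | a)  →  a;  cost 11 ≤ 11, done

(1 ^ (a ^ c))   [cost 11]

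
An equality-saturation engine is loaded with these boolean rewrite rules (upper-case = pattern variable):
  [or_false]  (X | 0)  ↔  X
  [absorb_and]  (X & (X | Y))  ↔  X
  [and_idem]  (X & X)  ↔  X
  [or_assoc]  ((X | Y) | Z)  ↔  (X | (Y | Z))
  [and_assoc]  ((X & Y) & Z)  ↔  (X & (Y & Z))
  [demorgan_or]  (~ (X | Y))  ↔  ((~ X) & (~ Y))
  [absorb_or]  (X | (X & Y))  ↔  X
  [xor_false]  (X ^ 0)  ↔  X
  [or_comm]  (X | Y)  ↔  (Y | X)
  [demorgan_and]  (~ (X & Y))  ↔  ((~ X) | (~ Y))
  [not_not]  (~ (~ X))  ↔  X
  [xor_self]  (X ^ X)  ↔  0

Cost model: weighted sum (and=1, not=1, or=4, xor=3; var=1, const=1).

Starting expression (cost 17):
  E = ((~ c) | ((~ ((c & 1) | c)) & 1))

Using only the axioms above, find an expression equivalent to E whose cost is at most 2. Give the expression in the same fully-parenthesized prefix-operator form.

1. [or_comm →] ((c & 1) | c)  →  (c | (c & 1));  E = ((~ c) | ((~ (c | (c & 1))) & 1))
2. [absorb_or →] (c | (c & 1))  →  c;  E = ((~ c) | ((~ c) & 1))
3. [absorb_or →] ((~ c) | ((~ c) & 1))  →  (~ c);  cost 2 ≤ 2, done

(~ c)   [cost 2]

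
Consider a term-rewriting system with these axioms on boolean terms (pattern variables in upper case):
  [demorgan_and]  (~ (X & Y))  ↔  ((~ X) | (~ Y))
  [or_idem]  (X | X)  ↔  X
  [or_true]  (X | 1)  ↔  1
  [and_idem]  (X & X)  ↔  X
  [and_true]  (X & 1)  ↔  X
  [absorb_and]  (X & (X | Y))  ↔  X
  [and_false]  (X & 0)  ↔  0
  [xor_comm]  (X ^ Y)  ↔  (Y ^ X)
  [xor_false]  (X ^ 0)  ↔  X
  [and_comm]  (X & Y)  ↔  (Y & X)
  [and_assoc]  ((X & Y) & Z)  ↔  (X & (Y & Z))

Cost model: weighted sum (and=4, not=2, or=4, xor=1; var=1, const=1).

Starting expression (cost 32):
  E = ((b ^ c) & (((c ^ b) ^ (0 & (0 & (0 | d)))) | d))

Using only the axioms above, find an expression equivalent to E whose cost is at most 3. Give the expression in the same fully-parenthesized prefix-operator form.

(c ^ b)   [cost 3]

(1) (0 & (0 | d))  =[absorb_and →]=  0    ⊢ ((b ^ c) & (((c ^ b) ^ (0 & 0)) | d))
(2) (0 & 0)  =[and_idem →]=  0    ⊢ ((b ^ c) & (((c ^ b) ^ 0) | d))
(3) (b ^ c)  =[xor_comm →]=  (c ^ b)    ⊢ ((c ^ b) & (((c ^ b) ^ 0) | d))
(4) ((c ^ b) ^ 0)  =[xor_false →]=  (c ^ b)    ⊢ ((c ^ b) & ((c ^ b) | d))
(5) ((c ^ b) & ((c ^ b) | d))  =[absorb_and →]=  (c ^ b)    ⊢ cost 3, within 3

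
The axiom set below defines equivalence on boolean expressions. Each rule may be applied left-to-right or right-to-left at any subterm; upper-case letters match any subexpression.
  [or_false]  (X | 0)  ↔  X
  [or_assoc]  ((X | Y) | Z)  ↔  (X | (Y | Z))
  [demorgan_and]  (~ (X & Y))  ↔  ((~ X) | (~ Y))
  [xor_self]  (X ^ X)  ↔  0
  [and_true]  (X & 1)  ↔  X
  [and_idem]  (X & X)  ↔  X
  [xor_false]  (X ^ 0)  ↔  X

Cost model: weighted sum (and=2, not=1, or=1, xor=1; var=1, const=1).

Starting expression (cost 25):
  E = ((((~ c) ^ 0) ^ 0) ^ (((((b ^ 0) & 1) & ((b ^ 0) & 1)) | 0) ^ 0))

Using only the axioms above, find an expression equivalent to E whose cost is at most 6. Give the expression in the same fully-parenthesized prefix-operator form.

((~ c) ^ (b ^ 0))   [cost 6]

(1) (((b ^ 0) & 1) & ((b ^ 0) & 1))  =[and_idem →]=  ((b ^ 0) & 1)    ⊢ ((((~ c) ^ 0) ^ 0) ^ ((((b ^ 0) & 1) | 0) ^ 0))
(2) ((b ^ 0) & 1)  =[and_true →]=  (b ^ 0)    ⊢ ((((~ c) ^ 0) ^ 0) ^ (((b ^ 0) | 0) ^ 0))
(3) (((~ c) ^ 0) ^ 0)  =[xor_false →]=  ((~ c) ^ 0)    ⊢ (((~ c) ^ 0) ^ (((b ^ 0) | 0) ^ 0))
(4) (b ^ 0)  =[xor_false →]=  b    ⊢ (((~ c) ^ 0) ^ ((b | 0) ^ 0))
(5) ((~ c) ^ 0)  =[xor_false →]=  (~ c)    ⊢ ((~ c) ^ ((b | 0) ^ 0))
(6) (b | 0)  =[or_false →]=  b    ⊢ cost 6, within 6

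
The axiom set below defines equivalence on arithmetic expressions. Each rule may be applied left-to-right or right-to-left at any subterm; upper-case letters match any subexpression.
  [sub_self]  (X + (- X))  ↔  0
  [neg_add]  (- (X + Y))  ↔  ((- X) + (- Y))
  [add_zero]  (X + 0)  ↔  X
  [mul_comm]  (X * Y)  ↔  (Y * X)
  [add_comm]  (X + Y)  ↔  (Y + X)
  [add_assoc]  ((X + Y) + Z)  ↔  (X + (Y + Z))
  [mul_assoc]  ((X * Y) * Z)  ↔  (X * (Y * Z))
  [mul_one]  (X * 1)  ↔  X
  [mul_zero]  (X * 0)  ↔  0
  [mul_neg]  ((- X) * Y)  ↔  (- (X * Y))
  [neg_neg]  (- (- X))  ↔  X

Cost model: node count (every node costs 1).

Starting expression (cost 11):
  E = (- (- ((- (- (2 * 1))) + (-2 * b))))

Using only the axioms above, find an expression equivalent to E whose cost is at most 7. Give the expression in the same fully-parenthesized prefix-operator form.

1. [neg_neg →] (- (- ((- (- (2 * 1))) + (-2 * b))))  →  ((- (- (2 * 1))) + (-2 * b))
2. [neg_neg →] (- (- (2 * 1)))  →  (2 * 1);  cost 7 ≤ 7, done

((2 * 1) + (-2 * b))   [cost 7]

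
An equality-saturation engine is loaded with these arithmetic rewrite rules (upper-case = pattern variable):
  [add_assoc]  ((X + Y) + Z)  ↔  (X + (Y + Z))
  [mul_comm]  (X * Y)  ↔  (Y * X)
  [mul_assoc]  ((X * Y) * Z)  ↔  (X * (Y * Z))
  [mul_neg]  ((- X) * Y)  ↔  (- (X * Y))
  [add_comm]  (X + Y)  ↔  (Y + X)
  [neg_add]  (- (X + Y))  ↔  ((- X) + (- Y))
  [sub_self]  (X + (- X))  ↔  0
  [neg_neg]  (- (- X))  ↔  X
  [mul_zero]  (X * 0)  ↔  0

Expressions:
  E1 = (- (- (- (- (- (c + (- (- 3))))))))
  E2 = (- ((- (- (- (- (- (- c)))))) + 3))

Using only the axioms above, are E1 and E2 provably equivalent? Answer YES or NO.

1. [neg_neg →] (- (- (- (- (c + (- (- 3)))))))  →  (- (- (c + (- (- 3)))));  E1 = (- (- (- (c + (- (- 3))))))
2. [neg_neg →] (- (- 3))  →  3;  E1 = (- (- (- (c + 3))))
3. [neg_neg →] (- (- (- (c + 3))))  →  (- (c + 3))
4. [neg_neg ←] c  →  (- (- c));  E1 = (- ((- (- c)) + 3))
5. [neg_neg ←] (- (- c))  →  (- (- (- (- c))));  E1 = (- ((- (- (- (- c)))) + 3))
6. [neg_neg ←] (- (- c))  →  (- (- (- (- c))));  this is E2

YES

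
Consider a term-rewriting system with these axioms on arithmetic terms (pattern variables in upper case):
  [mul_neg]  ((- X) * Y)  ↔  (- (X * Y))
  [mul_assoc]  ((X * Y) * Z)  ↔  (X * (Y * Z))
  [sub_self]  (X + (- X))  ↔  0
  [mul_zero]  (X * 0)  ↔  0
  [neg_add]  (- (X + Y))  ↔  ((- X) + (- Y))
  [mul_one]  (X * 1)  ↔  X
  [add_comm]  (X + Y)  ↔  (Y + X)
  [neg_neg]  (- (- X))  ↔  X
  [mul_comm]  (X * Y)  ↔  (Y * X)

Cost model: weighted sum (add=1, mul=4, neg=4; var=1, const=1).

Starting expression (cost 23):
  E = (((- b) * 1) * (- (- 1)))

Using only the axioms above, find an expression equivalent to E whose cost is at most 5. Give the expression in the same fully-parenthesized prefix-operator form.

(- b)   [cost 5]

step 1: mul_one (→) rewrites ((- b) * 1) into (- b), now ((- b) * (- (- 1)))
step 2: neg_neg (→) rewrites (- (- 1)) into 1, now ((- b) * 1)
step 3: mul_one (→) rewrites ((- b) * 1) into (- b), reaching cost 5 (bound 5)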